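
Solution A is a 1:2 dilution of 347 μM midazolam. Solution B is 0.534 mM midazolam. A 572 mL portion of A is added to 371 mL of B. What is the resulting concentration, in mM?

C_A = 347 μM / 2 = 174 μM.
C_B = 0.534 mM = 534 μM.
C_mix = (C_A·V_A + C_B·V_B)/(V_A + V_B) = (174×572 + 534×371) / 943.0 = 315 μM = 0.315 mM.

0.315 mM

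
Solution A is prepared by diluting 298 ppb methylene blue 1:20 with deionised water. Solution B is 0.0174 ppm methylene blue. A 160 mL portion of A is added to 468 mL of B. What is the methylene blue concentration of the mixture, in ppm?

C_A = 298 ppb / 20 = 14.9 ppb.
C_B = 0.0174 ppm = 17.4 ppb.
C_mix = (C_A·V_A + C_B·V_B)/(V_A + V_B) = (14.9×160 + 17.4×468) / 628.0 = 16.8 ppb = 0.0168 ppm.

0.0168 ppm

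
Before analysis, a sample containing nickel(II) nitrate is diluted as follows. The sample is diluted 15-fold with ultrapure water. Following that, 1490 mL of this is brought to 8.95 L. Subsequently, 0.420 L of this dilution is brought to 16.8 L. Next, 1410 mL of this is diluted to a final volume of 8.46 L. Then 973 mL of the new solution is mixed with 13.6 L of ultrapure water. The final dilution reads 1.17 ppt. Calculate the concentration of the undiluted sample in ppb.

Overall dilution factor = 15 × 6.007 × 40 × 6 × 14.98 = 3.24 × 10⁵.
Original = 1.17 ppt × 3.24 × 10⁵ = 3.79 × 10⁵ ppt = 379 ppb.

379 ppb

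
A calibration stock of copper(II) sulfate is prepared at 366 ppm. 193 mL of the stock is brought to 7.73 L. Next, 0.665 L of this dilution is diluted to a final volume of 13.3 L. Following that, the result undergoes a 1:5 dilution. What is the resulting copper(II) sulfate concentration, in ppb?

91.4 ppb

Overall dilution factor = 40.05 × 20 × 5 = 4005.
366 ppm / 4005 = 0.0914 ppm = 91.4 ppb.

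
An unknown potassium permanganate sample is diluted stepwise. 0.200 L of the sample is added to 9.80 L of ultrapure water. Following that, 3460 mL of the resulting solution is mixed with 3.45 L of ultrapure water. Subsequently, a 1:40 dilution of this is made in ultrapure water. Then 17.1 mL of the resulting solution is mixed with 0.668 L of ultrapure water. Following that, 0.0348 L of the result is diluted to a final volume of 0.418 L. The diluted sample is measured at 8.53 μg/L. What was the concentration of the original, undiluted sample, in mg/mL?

16.4 mg/mL

Overall dilution factor = 50 × 1.997 × 40 × 40.06 × 12.01 = 1.92 × 10⁶.
Original = 8.53 μg/L × 1.92 × 10⁶ = 1.64 × 10⁷ μg/L = 16.4 mg/mL.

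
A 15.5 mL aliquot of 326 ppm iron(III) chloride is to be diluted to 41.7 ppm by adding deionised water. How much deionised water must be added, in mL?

V₂ = C₁V₁/C₂ = 326 × 15.5 / 41.7 = 121 mL.
Diluent to add = V₂ − V₁ = 121 − 15.5 = 106 mL.

106 mL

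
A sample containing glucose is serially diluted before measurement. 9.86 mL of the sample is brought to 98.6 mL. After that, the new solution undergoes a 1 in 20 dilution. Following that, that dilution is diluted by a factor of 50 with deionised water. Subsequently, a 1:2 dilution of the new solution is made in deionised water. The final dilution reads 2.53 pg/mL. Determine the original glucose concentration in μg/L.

50.6 μg/L

Overall dilution factor = 10 × 20 × 50 × 2 = 2.00 × 10⁴.
Original = 2.53 pg/mL × 2.00 × 10⁴ = 5.06 × 10⁴ pg/mL = 50.6 μg/L.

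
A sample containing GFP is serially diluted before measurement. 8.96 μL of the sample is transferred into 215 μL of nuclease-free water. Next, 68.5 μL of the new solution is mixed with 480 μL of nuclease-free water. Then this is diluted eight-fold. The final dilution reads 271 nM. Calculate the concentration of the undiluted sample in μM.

Overall dilution factor = 25.00 × 8.007 × 8 = 1601.
Original = 271 nM × 1601 = 4.34 × 10⁵ nM = 434 μM.

434 μM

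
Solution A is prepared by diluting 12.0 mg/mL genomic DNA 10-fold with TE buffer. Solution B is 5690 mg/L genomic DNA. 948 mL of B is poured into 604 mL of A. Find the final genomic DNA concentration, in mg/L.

3940 mg/L

C_A = 12.0 mg/mL / 10 = 1.20 mg/mL.
C_B = 5690 mg/L = 5.69 mg/mL.
C_mix = (C_A·V_A + C_B·V_B)/(V_A + V_B) = (1.20×604 + 5.69×948) / 1552 = 3.94 mg/mL = 3940 mg/L.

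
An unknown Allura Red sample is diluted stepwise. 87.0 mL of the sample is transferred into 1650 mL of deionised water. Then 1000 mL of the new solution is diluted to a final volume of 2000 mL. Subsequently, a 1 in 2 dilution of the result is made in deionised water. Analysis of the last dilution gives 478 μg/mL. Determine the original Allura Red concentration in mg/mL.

Overall dilution factor = 19.97 × 2 × 2 = 79.9.
Original = 478 μg/mL × 79.9 = 3.82 × 10⁴ μg/mL = 38.2 mg/mL.

38.2 mg/mL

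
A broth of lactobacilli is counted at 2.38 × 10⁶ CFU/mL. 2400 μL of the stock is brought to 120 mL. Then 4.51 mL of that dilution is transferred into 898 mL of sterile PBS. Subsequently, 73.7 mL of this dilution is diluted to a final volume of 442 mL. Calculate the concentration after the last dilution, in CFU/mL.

Overall dilution factor = 50 × 200.1 × 5.997 = 6.00 × 10⁴.
2.38 × 10⁶ CFU/mL / 6.00 × 10⁴ = 39.7 CFU/mL.

39.7 CFU/mL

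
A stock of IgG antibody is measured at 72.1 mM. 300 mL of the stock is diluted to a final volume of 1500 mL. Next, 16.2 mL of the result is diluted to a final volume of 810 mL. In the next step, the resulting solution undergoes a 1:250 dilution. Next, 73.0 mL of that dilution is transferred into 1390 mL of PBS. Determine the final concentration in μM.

Overall dilution factor = 5 × 50 × 250 × 20.04 = 1.25 × 10⁶.
72.1 mM / 1.25 × 10⁶ = 5.76 × 10⁻⁵ mM = 0.0576 μM.

0.0576 μM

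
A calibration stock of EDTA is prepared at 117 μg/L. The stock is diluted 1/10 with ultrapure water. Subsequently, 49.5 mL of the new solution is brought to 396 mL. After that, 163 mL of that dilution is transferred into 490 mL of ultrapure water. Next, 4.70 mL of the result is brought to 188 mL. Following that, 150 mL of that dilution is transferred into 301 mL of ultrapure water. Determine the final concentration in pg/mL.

Overall dilution factor = 10 × 8 × 4.006 × 40 × 3.007 = 3.85 × 10⁴.
117 μg/L / 3.85 × 10⁴ = 3.04 × 10⁻³ μg/L = 3.04 pg/mL.

3.04 pg/mL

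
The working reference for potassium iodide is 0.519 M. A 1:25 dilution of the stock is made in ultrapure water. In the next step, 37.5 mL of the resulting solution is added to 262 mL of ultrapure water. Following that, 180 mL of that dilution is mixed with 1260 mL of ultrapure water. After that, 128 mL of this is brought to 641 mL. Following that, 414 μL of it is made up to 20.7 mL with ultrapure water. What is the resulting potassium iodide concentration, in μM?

1.30 μM

Overall dilution factor = 25 × 7.987 × 8 × 5.008 × 50 = 4.00 × 10⁵.
0.519 M / 4.00 × 10⁵ = 1.30 × 10⁻⁶ M = 1.30 μM.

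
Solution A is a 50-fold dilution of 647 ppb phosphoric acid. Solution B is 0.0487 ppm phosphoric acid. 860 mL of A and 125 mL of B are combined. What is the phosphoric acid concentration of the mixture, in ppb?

17.5 ppb

C_A = 647 ppb / 50 = 12.9 ppb.
C_B = 0.0487 ppm = 48.7 ppb.
C_mix = (C_A·V_A + C_B·V_B)/(V_A + V_B) = (12.9×860 + 48.7×125) / 985.0 = 17.5 ppb.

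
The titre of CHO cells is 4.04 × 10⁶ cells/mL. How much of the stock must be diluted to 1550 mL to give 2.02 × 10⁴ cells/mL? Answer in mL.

V₁ = C₂V₂/C₁ = 2.02 × 10⁴ × 1550 / 4.04 × 10⁶ = 7.75 mL.

7.75 mL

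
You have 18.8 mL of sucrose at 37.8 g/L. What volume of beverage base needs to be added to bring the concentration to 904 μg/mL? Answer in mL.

767 mL

904 μg/mL = 0.904 g/L.
V₂ = C₁V₁/C₂ = 37.8 × 18.8 / 0.904 = 786 mL.
Diluent to add = V₂ − V₁ = 786 − 18.8 = 767 mL.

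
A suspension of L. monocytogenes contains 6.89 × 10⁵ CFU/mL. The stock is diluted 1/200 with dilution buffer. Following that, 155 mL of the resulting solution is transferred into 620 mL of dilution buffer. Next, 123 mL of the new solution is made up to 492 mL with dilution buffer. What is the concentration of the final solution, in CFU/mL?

172 CFU/mL

Overall dilution factor = 200 × 5 × 4 = 4000.
6.89 × 10⁵ CFU/mL / 4000 = 172 CFU/mL.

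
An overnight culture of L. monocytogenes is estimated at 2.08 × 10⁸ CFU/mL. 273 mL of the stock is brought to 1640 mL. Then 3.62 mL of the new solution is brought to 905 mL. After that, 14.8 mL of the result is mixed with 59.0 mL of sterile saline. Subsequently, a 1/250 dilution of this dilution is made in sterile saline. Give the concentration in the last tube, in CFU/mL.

111 CFU/mL

Overall dilution factor = 6.007 × 250 × 4.986 × 250 = 1.87 × 10⁶.
2.08 × 10⁸ CFU/mL / 1.87 × 10⁶ = 111 CFU/mL.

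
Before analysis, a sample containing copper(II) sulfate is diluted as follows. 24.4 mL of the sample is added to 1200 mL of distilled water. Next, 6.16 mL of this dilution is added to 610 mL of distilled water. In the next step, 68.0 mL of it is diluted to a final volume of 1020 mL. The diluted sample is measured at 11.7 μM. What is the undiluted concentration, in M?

Overall dilution factor = 50.18 × 100.0 × 15 = 7.53 × 10⁴.
Original = 11.7 μM × 7.53 × 10⁴ = 8.81 × 10⁵ μM = 0.881 M.

0.881 M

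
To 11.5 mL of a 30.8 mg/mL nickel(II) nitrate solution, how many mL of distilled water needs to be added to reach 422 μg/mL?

828 mL

422 μg/mL = 0.422 mg/mL.
V₂ = C₁V₁/C₂ = 30.8 × 11.5 / 0.422 = 839 mL.
Diluent to add = V₂ − V₁ = 839 − 11.5 = 828 mL.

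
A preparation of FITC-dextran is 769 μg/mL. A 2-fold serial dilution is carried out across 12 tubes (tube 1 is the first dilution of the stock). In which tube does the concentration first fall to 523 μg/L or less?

tube 11

Tube n has concentration 769 μg/mL / 2ⁿ.
Need 2ⁿ ≥ 769 μg/mL / 523 μg/L = 1470, so n ≥ 10.52.
First such tube: n = 11.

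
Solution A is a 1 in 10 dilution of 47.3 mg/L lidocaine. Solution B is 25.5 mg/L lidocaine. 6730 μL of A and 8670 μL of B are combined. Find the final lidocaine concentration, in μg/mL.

C_A = 47.3 mg/L / 10 = 4.73 mg/L.
C_mix = (C_A·V_A + C_B·V_B)/(V_A + V_B) = (4.73×6730 + 25.5×8670) / 15400 = 16.4 mg/L = 16.4 μg/mL.

16.4 μg/mL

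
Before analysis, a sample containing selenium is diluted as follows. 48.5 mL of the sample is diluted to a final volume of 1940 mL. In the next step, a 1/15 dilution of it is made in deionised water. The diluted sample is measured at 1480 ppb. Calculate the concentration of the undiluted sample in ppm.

888 ppm

Overall dilution factor = 40 × 15 = 600.
Original = 1480 ppb × 600 = 8.88 × 10⁵ ppb = 888 ppm.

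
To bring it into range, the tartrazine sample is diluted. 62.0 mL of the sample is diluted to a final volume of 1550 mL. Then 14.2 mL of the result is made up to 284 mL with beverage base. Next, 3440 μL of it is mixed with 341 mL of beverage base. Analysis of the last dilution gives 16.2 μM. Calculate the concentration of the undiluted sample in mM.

811 mM

Overall dilution factor = 25 × 20 × 100.1 = 5.01 × 10⁴.
Original = 16.2 μM × 5.01 × 10⁴ = 8.11 × 10⁵ μM = 811 mM.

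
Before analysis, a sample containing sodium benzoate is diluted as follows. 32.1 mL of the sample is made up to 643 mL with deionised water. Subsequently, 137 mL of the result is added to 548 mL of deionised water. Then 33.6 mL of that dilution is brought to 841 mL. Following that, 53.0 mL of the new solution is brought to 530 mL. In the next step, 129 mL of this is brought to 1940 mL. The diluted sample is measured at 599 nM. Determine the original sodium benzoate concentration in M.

Overall dilution factor = 20.03 × 5 × 25.03 × 10 × 15.04 = 3.77 × 10⁵.
Original = 599 nM × 3.77 × 10⁵ = 2.26 × 10⁸ nM = 0.226 M.

0.226 M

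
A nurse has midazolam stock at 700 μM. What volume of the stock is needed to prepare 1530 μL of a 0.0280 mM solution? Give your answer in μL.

0.0280 mM = 28.0 μM.
V₁ = C₂V₂/C₁ = 28.0 × 1530 / 700 = 61.2 μL.

61.2 μL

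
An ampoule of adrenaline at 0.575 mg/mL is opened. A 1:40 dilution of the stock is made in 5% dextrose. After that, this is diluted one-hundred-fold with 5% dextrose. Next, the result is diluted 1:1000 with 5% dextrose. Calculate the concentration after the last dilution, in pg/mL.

144 pg/mL

Overall dilution factor = 40 × 100 × 1000 = 4.00 × 10⁶.
0.575 mg/mL / 4.00 × 10⁶ = 1.44 × 10⁻⁷ mg/mL = 144 pg/mL.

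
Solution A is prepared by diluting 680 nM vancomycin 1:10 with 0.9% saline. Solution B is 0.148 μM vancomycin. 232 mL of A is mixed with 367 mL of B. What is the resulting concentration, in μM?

C_A = 680 nM / 10 = 68.0 nM.
C_B = 0.148 μM = 148 nM.
C_mix = (C_A·V_A + C_B·V_B)/(V_A + V_B) = (68.0×232 + 148×367) / 599.0 = 117 nM = 0.117 μM.

0.117 μM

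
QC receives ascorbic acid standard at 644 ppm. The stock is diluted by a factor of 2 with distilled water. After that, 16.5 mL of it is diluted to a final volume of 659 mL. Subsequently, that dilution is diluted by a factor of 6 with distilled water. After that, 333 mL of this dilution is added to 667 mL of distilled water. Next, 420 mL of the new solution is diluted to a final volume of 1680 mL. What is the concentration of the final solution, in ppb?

112 ppb

Overall dilution factor = 2 × 39.94 × 6 × 3.003 × 4 = 5757.
644 ppm / 5757 = 0.112 ppm = 112 ppb.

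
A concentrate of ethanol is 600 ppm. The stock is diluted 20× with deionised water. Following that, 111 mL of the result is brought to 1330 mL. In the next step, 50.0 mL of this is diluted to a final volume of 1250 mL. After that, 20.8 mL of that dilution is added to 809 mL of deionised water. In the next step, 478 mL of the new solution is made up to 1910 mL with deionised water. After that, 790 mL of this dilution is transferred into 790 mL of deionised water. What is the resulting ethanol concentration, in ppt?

314 ppt

Overall dilution factor = 20 × 11.98 × 25 × 39.89 × 3.996 × 2 = 1.91 × 10⁶.
600 ppm / 1.91 × 10⁶ = 3.14 × 10⁻⁴ ppm = 314 ppt.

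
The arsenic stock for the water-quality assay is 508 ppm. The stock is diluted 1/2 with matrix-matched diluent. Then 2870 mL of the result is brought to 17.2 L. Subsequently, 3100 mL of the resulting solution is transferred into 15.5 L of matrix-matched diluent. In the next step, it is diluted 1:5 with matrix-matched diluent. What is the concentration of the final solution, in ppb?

Overall dilution factor = 2 × 5.993 × 6 × 5 = 360.
508 ppm / 360 = 1.41 ppm = 1410 ppb.

1410 ppb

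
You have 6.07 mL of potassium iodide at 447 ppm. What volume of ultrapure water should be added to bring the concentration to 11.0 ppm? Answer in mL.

V₂ = C₁V₁/C₂ = 447 × 6.07 / 11.0 = 247 mL.
Diluent to add = V₂ − V₁ = 247 − 6.07 = 241 mL.

241 mL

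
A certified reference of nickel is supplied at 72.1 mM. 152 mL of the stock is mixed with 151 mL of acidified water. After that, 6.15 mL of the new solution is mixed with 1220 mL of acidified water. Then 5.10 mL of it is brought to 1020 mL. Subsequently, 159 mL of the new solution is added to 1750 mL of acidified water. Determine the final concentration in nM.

Overall dilution factor = 1.993 × 199.4 × 200 × 12.01 = 9.54 × 10⁵.
72.1 mM / 9.54 × 10⁵ = 7.55 × 10⁻⁵ mM = 75.5 nM.

75.5 nM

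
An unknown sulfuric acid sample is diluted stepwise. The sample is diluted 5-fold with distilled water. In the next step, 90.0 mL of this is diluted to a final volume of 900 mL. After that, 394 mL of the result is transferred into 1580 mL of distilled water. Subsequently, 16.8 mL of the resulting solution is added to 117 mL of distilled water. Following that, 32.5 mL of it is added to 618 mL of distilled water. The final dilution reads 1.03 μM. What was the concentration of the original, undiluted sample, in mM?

Overall dilution factor = 5 × 10 × 5.010 × 7.964 × 20.02 = 3.99 × 10⁴.
Original = 1.03 μM × 3.99 × 10⁴ = 4.11 × 10⁴ μM = 41.1 mM.

41.1 mM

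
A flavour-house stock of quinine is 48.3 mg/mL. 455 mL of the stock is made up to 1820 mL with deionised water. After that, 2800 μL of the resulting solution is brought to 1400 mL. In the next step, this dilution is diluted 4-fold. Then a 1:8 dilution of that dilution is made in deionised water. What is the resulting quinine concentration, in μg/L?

755 μg/L

Overall dilution factor = 4 × 500 × 4 × 8 = 6.40 × 10⁴.
48.3 mg/mL / 6.40 × 10⁴ = 7.55 × 10⁻⁴ mg/mL = 755 μg/L.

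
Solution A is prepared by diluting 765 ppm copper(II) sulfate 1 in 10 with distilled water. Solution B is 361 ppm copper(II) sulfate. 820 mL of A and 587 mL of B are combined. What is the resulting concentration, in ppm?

C_A = 765 ppm / 10 = 76.5 ppm.
C_mix = (C_A·V_A + C_B·V_B)/(V_A + V_B) = (76.5×820 + 361×587) / 1407 = 195 ppm.

195 ppm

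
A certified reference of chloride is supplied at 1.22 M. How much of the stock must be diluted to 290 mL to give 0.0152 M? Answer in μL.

3610 μL

V₁ = C₂V₂/C₁ = 0.0152 × 290 / 1.22 = 3.61 mL = 3610 μL.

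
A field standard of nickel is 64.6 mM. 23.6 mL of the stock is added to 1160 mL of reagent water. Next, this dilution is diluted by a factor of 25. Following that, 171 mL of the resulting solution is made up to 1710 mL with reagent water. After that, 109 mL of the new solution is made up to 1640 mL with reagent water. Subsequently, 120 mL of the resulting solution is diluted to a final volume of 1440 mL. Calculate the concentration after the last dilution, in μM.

Overall dilution factor = 50.15 × 25 × 10 × 15.05 × 12 = 2.26 × 10⁶.
64.6 mM / 2.26 × 10⁶ = 2.85 × 10⁻⁵ mM = 0.0285 μM.

0.0285 μM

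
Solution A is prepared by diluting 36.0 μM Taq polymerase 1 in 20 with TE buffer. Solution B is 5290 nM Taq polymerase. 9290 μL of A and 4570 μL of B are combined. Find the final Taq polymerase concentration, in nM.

C_A = 36.0 μM / 20 = 1.80 μM.
C_B = 5290 nM = 5.29 μM.
C_mix = (C_A·V_A + C_B·V_B)/(V_A + V_B) = (1.80×9290 + 5.29×4570) / 13860 = 2.95 μM = 2950 nM.

2950 nM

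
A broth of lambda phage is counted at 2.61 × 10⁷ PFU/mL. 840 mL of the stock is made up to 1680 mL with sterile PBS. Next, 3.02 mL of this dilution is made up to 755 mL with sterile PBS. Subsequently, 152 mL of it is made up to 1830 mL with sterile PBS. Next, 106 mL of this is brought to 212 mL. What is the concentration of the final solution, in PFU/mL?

Overall dilution factor = 2 × 250 × 12.04 × 2 = 1.20 × 10⁴.
2.61 × 10⁷ PFU/mL / 1.20 × 10⁴ = 2170 PFU/mL.

2170 PFU/mL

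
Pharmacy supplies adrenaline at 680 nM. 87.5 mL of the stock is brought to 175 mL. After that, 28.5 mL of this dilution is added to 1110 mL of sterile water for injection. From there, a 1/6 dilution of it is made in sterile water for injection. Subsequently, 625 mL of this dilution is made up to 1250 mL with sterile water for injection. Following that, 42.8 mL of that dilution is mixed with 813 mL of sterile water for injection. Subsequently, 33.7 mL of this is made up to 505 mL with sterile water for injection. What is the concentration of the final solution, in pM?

Overall dilution factor = 2 × 39.95 × 6 × 2 × 20.00 × 14.99 = 2.87 × 10⁵.
680 nM / 2.87 × 10⁵ = 2.37 × 10⁻³ nM = 2.37 pM.

2.37 pM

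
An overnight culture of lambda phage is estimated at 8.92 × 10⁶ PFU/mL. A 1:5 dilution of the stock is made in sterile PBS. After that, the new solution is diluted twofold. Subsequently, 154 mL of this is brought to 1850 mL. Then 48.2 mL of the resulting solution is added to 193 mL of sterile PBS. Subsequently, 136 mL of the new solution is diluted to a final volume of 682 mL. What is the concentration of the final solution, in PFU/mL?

Overall dilution factor = 5 × 2 × 12.01 × 5.004 × 5.015 = 3015.
8.92 × 10⁶ PFU/mL / 3015 = 2960 PFU/mL.

2960 PFU/mL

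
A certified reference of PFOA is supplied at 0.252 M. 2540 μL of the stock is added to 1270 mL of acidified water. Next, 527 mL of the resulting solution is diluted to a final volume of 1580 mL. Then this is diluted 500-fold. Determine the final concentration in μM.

Overall dilution factor = 501 × 2.998 × 500 = 7.51 × 10⁵.
0.252 M / 7.51 × 10⁵ = 3.36 × 10⁻⁷ M = 0.336 μM.

0.336 μM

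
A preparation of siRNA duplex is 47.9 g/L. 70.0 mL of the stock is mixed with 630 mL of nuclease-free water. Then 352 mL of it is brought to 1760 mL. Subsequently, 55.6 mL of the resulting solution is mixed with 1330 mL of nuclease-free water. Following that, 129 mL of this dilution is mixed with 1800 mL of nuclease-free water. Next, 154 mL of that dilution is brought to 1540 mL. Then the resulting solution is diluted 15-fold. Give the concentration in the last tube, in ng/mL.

17.1 ng/mL

Overall dilution factor = 10 × 5 × 24.92 × 14.95 × 10 × 15 = 2.79 × 10⁶.
47.9 g/L / 2.79 × 10⁶ = 1.71 × 10⁻⁵ g/L = 17.1 ng/mL.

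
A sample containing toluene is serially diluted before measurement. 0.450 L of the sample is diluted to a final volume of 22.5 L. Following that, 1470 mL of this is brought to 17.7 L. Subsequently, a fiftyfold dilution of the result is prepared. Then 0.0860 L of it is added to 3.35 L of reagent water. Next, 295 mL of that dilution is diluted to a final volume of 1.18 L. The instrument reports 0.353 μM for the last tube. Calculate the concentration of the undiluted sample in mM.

1700 mM

Overall dilution factor = 50 × 12.04 × 50 × 39.95 × 4 = 4.81 × 10⁶.
Original = 0.353 μM × 4.81 × 10⁶ = 1.70 × 10⁶ μM = 1700 mM.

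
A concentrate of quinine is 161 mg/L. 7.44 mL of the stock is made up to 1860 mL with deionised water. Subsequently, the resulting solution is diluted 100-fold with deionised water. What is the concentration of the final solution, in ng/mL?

Overall dilution factor = 250 × 100 = 2.50 × 10⁴.
161 mg/L / 2.50 × 10⁴ = 6.44 × 10⁻³ mg/L = 6.44 ng/mL.

6.44 ng/mL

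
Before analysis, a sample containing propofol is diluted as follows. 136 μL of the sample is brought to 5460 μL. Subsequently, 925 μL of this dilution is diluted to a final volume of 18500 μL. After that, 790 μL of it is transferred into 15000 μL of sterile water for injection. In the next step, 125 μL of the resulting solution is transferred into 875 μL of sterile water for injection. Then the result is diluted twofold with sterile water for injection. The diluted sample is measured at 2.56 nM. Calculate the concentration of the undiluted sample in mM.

0.657 mM

Overall dilution factor = 40.15 × 20 × 19.99 × 8 × 2 = 2.57 × 10⁵.
Original = 2.56 nM × 2.57 × 10⁵ = 6.57 × 10⁵ nM = 0.657 mM.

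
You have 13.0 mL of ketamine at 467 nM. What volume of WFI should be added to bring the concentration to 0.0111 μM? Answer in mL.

534 mL

0.0111 μM = 11.1 nM.
V₂ = C₁V₁/C₂ = 467 × 13.0 / 11.1 = 547 mL.
Diluent to add = V₂ − V₁ = 547 − 13.0 = 534 mL.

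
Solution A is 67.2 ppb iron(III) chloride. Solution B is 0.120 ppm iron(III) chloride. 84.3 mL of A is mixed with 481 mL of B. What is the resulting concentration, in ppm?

C_B = 0.120 ppm = 120 ppb.
C_mix = (C_A·V_A + C_B·V_B)/(V_A + V_B) = (67.2×84.3 + 120×481) / 565.3 = 112 ppb = 0.112 ppm.

0.112 ppm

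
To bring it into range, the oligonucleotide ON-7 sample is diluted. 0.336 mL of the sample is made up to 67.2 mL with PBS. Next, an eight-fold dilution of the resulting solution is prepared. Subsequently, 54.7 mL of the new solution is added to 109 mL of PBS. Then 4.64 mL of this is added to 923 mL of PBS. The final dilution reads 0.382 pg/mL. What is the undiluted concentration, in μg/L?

Overall dilution factor = 200 × 8 × 2.993 × 199.9 = 9.57 × 10⁵.
Original = 0.382 pg/mL × 9.57 × 10⁵ = 3.66 × 10⁵ pg/mL = 366 μg/L.

366 μg/L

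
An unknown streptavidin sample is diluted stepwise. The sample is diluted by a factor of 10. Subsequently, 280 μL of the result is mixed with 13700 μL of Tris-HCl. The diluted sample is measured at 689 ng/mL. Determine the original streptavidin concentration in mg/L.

344 mg/L

Overall dilution factor = 10 × 49.93 = 499.
Original = 689 ng/mL × 499 = 3.44 × 10⁵ ng/mL = 344 mg/L.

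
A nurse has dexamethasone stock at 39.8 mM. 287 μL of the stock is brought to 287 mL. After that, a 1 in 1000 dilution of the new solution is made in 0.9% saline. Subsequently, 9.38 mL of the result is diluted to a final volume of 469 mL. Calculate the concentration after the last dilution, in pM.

796 pM

Overall dilution factor = 1000 × 1000 × 50 = 5.00 × 10⁷.
39.8 mM / 5.00 × 10⁷ = 7.96 × 10⁻⁷ mM = 796 pM.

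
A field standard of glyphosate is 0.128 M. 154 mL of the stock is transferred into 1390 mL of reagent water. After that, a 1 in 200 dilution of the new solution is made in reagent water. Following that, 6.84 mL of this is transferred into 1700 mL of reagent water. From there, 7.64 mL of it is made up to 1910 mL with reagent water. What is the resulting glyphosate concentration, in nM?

1.02 nM

Overall dilution factor = 10.03 × 200 × 249.5 × 250 = 1.25 × 10⁸.
0.128 M / 1.25 × 10⁸ = 1.02 × 10⁻⁹ M = 1.02 nM.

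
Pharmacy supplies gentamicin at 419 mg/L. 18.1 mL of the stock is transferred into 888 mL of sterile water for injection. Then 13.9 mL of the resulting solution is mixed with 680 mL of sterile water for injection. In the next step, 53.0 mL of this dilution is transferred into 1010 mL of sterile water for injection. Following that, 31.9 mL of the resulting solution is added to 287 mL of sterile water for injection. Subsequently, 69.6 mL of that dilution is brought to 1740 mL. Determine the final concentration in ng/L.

Overall dilution factor = 50.06 × 49.92 × 20.06 × 9.997 × 25 = 1.25 × 10⁷.
419 mg/L / 1.25 × 10⁷ = 3.34 × 10⁻⁵ mg/L = 33.4 ng/L.

33.4 ng/L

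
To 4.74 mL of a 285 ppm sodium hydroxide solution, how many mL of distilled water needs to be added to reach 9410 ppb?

9410 ppb = 9.41 ppm.
V₂ = C₁V₁/C₂ = 285 × 4.74 / 9.41 = 144 mL.
Diluent to add = V₂ − V₁ = 144 − 4.74 = 139 mL.

139 mL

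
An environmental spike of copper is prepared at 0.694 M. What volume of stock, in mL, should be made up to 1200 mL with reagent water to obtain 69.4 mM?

120 mL

69.4 mM = 0.0694 M.
V₁ = C₂V₂/C₁ = 0.0694 × 1200 / 0.694 = 120 mL.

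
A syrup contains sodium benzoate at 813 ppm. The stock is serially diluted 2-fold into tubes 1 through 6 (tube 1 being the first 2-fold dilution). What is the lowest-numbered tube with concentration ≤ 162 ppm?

tube 3

Tube n has concentration 813 ppm / 2ⁿ.
Need 2ⁿ ≥ 813 ppm / 162 ppm = 5.02, so n ≥ 2.33.
First such tube: n = 3.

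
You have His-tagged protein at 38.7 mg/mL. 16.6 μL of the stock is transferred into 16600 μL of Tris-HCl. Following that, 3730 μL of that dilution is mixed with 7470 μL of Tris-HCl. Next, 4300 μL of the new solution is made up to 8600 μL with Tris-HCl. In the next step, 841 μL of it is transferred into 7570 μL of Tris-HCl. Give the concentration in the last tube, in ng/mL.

644 ng/mL

Overall dilution factor = 1001 × 3.003 × 2 × 10.00 = 6.01 × 10⁴.
38.7 mg/mL / 6.01 × 10⁴ = 6.44 × 10⁻⁴ mg/mL = 644 ng/mL.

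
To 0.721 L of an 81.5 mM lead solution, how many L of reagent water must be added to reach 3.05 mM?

V₂ = C₁V₁/C₂ = 81.5 × 0.721 / 3.05 = 19.3 L.
Diluent to add = V₂ − V₁ = 19.3 − 0.721 = 18.5 L.

18.5 L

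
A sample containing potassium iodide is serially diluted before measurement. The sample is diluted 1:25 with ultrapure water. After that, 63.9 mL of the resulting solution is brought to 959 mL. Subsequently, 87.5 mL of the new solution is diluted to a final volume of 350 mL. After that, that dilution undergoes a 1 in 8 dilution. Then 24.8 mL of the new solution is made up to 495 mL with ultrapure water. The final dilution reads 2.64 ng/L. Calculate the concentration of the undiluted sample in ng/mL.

Overall dilution factor = 25 × 15.01 × 4 × 8 × 19.96 = 2.40 × 10⁵.
Original = 2.64 ng/L × 2.40 × 10⁵ = 6.33 × 10⁵ ng/L = 633 ng/mL.

633 ng/mL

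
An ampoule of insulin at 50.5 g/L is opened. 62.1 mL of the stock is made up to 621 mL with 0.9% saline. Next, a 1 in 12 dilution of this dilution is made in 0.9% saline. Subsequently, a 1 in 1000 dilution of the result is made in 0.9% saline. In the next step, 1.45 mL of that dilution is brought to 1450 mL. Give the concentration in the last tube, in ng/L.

Overall dilution factor = 10 × 12 × 1000 × 1000 = 1.20 × 10⁸.
50.5 g/L / 1.20 × 10⁸ = 4.21 × 10⁻⁷ g/L = 421 ng/L.

421 ng/L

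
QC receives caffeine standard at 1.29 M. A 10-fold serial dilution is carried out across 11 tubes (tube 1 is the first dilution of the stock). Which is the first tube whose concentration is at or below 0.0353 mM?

Tube n has concentration 1.29 M / 10ⁿ.
Need 10ⁿ ≥ 1.29 M / 0.0353 mM = 3.65 × 10⁴, so n ≥ 4.56.
First such tube: n = 5.

tube 5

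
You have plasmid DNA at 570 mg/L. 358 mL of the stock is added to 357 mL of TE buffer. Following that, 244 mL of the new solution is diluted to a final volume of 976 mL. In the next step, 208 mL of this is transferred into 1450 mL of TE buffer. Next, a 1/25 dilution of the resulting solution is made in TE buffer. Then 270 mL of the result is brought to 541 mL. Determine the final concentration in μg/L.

179 μg/L

Overall dilution factor = 1.997 × 4 × 7.971 × 25 × 2.004 = 3190.
570 mg/L / 3190 = 0.179 mg/L = 179 μg/L.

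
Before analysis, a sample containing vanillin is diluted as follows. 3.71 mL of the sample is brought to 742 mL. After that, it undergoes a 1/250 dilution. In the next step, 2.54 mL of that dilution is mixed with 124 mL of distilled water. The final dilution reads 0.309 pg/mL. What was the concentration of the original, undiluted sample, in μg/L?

Overall dilution factor = 200 × 250 × 49.82 = 2.49 × 10⁶.
Original = 0.309 pg/mL × 2.49 × 10⁶ = 7.70 × 10⁵ pg/mL = 770 μg/L.

770 μg/L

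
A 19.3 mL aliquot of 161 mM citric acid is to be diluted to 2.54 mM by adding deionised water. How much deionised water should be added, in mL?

V₂ = C₁V₁/C₂ = 161 × 19.3 / 2.54 = 1223 mL.
Diluent to add = V₂ − V₁ = 1223 − 19.3 = 1200 mL.

1200 mL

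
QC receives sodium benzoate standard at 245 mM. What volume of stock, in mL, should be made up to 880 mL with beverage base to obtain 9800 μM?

35.2 mL

9800 μM = 9.80 mM.
V₁ = C₂V₂/C₁ = 9.80 × 880 / 245 = 35.2 mL.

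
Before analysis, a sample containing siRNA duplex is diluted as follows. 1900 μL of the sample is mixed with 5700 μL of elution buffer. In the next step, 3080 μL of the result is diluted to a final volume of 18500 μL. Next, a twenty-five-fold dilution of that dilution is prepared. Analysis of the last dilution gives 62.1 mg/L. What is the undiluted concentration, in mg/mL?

Overall dilution factor = 4 × 6.006 × 25 = 601.
Original = 62.1 mg/L × 601 = 3.73 × 10⁴ mg/L = 37.3 mg/mL.

37.3 mg/mL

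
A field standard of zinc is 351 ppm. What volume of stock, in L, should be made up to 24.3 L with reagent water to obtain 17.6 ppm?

V₁ = C₂V₂/C₁ = 17.6 × 24.3 / 351 = 1.22 L.

1.22 L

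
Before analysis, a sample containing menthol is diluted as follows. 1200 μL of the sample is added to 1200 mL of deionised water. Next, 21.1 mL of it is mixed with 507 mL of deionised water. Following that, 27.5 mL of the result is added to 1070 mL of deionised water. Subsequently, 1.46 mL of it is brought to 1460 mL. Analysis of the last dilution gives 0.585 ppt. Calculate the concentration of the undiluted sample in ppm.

585 ppm

Overall dilution factor = 1001 × 25.03 × 39.91 × 1000 = 10.00 × 10⁸.
Original = 0.585 ppt × 10.00 × 10⁸ = 5.85 × 10⁸ ppt = 585 ppm.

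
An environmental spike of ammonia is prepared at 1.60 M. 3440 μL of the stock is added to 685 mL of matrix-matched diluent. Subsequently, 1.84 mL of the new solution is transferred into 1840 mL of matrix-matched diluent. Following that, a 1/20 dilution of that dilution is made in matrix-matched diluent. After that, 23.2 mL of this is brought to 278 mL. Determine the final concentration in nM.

33.3 nM

Overall dilution factor = 200.1 × 1001 × 20 × 11.98 = 4.80 × 10⁷.
1.60 M / 4.80 × 10⁷ = 3.33 × 10⁻⁸ M = 33.3 nM.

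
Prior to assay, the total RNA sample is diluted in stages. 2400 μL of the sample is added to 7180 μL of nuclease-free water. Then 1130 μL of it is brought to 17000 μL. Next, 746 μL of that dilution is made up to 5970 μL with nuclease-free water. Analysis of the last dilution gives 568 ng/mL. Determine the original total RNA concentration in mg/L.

273 mg/L

Overall dilution factor = 3.992 × 15.04 × 8.003 = 481.
Original = 568 ng/mL × 481 = 2.73 × 10⁵ ng/mL = 273 mg/L.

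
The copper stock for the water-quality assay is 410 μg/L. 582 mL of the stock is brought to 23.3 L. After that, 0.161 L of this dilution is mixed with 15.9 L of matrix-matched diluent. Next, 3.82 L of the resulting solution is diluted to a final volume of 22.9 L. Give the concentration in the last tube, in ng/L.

Overall dilution factor = 40.03 × 99.76 × 5.995 = 2.39 × 10⁴.
410 μg/L / 2.39 × 10⁴ = 0.0171 μg/L = 17.1 ng/L.

17.1 ng/L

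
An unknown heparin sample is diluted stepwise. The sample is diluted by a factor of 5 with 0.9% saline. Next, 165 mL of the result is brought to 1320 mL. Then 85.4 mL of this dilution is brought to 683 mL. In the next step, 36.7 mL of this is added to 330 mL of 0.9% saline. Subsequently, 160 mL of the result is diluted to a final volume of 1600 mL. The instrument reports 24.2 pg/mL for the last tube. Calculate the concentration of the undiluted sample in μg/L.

Overall dilution factor = 5 × 8 × 7.998 × 9.992 × 10 = 3.20 × 10⁴.
Original = 24.2 pg/mL × 3.20 × 10⁴ = 7.74 × 10⁵ pg/mL = 774 μg/L.

774 μg/L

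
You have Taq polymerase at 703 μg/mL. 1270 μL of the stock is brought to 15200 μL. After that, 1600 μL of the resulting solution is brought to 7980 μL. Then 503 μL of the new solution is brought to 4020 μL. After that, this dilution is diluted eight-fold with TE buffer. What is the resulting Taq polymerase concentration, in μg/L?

184 μg/L

Overall dilution factor = 11.97 × 4.987 × 7.992 × 8 = 3817.
703 μg/mL / 3817 = 0.184 μg/mL = 184 μg/L.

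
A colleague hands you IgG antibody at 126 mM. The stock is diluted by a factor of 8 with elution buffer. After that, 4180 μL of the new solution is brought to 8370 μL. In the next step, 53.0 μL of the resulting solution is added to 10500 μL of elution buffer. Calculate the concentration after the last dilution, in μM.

Overall dilution factor = 8 × 2.002 × 199.1 = 3190.
126 mM / 3190 = 0.0395 mM = 39.5 μM.

39.5 μM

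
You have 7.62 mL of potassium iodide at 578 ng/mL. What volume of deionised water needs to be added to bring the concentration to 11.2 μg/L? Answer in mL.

11.2 μg/L = 11.2 ng/mL.
V₂ = C₁V₁/C₂ = 578 × 7.62 / 11.2 = 393 mL.
Diluent to add = V₂ − V₁ = 393 − 7.62 = 386 mL.

386 mL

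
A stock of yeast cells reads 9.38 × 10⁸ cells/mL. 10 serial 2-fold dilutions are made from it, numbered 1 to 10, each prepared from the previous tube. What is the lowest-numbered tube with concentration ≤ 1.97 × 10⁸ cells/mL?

tube 3

Tube n has concentration 9.38 × 10⁸ cells/mL / 2ⁿ.
Need 2ⁿ ≥ 9.38 × 10⁸ cells/mL / 1.97 × 10⁸ cells/mL = 4.76, so n ≥ 2.25.
First such tube: n = 3.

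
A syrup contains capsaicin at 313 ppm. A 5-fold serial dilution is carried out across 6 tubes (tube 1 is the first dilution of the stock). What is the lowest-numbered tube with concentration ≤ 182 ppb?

Tube n has concentration 313 ppm / 5ⁿ.
Need 5ⁿ ≥ 313 ppm / 182 ppb = 1720, so n ≥ 4.63.
First such tube: n = 5.

tube 5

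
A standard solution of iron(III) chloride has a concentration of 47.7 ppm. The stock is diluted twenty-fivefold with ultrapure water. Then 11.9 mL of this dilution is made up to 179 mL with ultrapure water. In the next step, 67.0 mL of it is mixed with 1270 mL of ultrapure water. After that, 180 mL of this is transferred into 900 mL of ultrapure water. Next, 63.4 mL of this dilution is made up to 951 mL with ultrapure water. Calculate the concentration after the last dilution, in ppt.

70.6 ppt

Overall dilution factor = 25 × 15.04 × 19.96 × 6 × 15 = 6.75 × 10⁵.
47.7 ppm / 6.75 × 10⁵ = 7.06 × 10⁻⁵ ppm = 70.6 ppt.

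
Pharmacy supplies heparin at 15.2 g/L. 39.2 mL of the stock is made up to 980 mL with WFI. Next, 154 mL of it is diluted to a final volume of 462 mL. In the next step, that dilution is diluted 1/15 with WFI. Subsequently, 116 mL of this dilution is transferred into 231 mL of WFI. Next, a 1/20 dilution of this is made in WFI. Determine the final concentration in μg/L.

Overall dilution factor = 25 × 3 × 15 × 2.991 × 20 = 6.73 × 10⁴.
15.2 g/L / 6.73 × 10⁴ = 2.26 × 10⁻⁴ g/L = 226 μg/L.

226 μg/L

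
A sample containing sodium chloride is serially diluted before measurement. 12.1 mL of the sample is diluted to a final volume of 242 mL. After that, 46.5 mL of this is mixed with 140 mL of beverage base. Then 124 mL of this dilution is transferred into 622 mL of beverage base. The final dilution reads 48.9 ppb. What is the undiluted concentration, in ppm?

Overall dilution factor = 20 × 4.011 × 6.016 = 483.
Original = 48.9 ppb × 483 = 2.36 × 10⁴ ppb = 23.6 ppm.

23.6 ppm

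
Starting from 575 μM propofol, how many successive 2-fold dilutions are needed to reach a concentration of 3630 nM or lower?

Need 2ⁿ ≥ 158, so n ≥ log(158)/log(2) = 7.31.
Minimum whole steps: n = 8.

8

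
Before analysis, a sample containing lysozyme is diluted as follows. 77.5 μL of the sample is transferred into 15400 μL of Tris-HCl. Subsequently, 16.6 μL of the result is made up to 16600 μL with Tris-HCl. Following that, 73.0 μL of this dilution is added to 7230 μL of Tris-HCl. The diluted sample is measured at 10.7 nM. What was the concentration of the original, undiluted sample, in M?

0.214 M

Overall dilution factor = 199.7 × 1000 × 100.0 = 2.00 × 10⁷.
Original = 10.7 nM × 2.00 × 10⁷ = 2.14 × 10⁸ nM = 0.214 M.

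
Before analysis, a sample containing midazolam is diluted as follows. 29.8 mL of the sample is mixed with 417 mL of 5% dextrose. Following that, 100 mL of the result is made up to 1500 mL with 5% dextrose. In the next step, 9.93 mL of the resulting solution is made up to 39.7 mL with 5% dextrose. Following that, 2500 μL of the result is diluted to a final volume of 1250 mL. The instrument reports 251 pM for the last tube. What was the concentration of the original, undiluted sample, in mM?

0.113 mM

Overall dilution factor = 14.99 × 15 × 3.998 × 500 = 4.50 × 10⁵.
Original = 251 pM × 4.50 × 10⁵ = 1.13 × 10⁸ pM = 0.113 mM.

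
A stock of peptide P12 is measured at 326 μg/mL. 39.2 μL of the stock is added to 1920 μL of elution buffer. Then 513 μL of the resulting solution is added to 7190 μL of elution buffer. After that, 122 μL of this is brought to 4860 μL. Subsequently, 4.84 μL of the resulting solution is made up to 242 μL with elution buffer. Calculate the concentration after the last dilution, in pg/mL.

Overall dilution factor = 49.98 × 15.02 × 39.84 × 50 = 1.49 × 10⁶.
326 μg/mL / 1.49 × 10⁶ = 2.18 × 10⁻⁴ μg/mL = 218 pg/mL.

218 pg/mL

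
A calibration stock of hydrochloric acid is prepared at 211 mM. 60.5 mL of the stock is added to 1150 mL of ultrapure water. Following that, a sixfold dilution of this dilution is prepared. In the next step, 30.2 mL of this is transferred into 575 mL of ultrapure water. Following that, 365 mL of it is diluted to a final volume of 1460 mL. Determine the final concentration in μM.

21.9 μM

Overall dilution factor = 20.01 × 6 × 20.04 × 4 = 9623.
211 mM / 9623 = 0.0219 mM = 21.9 μM.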